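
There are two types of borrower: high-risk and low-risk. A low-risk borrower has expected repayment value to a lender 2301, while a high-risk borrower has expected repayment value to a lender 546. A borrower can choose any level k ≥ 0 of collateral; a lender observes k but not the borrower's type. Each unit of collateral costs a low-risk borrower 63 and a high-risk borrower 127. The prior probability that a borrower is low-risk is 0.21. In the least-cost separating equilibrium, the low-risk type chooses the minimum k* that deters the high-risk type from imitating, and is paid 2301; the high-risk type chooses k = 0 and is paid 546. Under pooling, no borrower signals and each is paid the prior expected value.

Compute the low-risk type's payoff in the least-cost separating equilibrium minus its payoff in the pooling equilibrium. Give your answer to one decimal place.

Least-cost separating signal: k* solves 546 = 2301 − 127·k*, so k* = (2301 − 546)/127 ≈ 13.8189.
Low-risk type's separating payoff: 2301 − 63 × k* = 2301 − 63 × (2301 − 546)/127 = 2301 − 110565/127 ≈ 1430.409.
Pooling payoff: 0.21 × 2301 + 0.79 × 546 = 914.55.
Difference: 1430.409 − 914.55 = 515.859, i.e. 515.9 to one decimal place.
The low-risk type prefers to separate.

515.9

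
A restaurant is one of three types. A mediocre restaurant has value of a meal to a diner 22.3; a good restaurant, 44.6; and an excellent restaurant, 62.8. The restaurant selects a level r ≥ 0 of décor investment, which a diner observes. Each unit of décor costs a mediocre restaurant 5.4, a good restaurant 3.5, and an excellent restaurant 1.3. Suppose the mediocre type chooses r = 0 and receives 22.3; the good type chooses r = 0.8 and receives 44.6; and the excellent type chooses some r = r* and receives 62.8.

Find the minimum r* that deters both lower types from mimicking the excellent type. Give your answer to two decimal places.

7.50

Mediocre type (on-path payoff 22.3) won't mimic when 22.3 ≥ 62.8 − 5.4·r*, i.e. r* ≥ 7.50.
Good type (on-path payoff 44.6 − 3.5×0.8 = 41.8) won't mimic when 41.8 ≥ 62.8 − 3.5·r*, i.e. r* ≥ 6.00.
Both must hold, so r* = max(7.50, 6.00) = 7.50. The mediocre type's constraint binds.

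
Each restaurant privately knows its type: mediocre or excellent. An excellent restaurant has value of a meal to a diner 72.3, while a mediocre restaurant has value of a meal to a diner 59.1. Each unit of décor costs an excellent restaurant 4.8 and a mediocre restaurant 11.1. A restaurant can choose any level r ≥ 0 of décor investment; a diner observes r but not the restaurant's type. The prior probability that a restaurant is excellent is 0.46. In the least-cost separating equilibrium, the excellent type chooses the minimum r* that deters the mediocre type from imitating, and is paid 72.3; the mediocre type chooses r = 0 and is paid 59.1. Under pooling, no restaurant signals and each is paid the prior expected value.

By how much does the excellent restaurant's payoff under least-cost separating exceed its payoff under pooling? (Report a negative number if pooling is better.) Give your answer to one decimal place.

Least-cost separating signal: r* solves 59.1 = 72.3 − 11.1·r*, so r* = (72.3 − 59.1)/11.1 ≈ 1.1892.
Excellent type's separating payoff: 72.3 − 4.8 × r* = 72.3 − 4.8 × (72.3 − 59.1)/11.1 = 72.3 − 63.36/11.1 ≈ 66.592.
Pooling payoff: 0.46 × 72.3 + 0.54 × 59.1 = 65.172.
Difference: 66.592 − 65.172 = 1.42, i.e. 1.4 to one decimal place.
The excellent type prefers to separate.

1.4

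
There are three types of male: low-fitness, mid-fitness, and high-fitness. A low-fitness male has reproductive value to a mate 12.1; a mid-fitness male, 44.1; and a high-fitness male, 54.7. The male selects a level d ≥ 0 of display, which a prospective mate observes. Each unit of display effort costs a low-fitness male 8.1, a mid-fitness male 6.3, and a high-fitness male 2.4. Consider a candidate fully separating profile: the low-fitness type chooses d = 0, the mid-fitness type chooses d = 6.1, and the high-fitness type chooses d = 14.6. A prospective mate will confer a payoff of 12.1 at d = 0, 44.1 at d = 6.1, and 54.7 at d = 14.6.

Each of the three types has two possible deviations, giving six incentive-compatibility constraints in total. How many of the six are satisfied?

4

Mid-fitness (own payoff 44.1 − 6.3×6.1 = 5.67): to d=0 gives 12.1 → profitable ✗; to d=14.6 gives 54.7 − 6.3×14.6 = -37.28 → no gain ✓.
High-fitness (own payoff 54.7 − 2.4×14.6 = 19.66): to d=0 gives 12.1 → no gain ✓; to d=6.1 gives 44.1 − 2.4×6.1 = 29.46 → profitable ✗.
Low-fitness (own payoff 12.1): to d=6.1 gives 44.1 − 8.1×6.1 = -5.31 → no gain ✓; to d=14.6 gives 54.7 − 8.1×14.6 = -63.56 → no gain ✓.
4 of the 6 constraints hold; not an equilibrium.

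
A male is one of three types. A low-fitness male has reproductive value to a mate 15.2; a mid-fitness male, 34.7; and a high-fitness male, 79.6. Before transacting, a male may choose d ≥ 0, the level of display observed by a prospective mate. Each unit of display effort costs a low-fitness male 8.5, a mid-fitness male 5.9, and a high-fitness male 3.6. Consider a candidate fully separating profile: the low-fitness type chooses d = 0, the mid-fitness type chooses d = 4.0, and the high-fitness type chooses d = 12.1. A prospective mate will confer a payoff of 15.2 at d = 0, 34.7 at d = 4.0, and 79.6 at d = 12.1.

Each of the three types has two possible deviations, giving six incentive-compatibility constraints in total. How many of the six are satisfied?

5

High-fitness (own payoff 79.6 − 3.6×12.1 = 36.04): to d=0 gives 15.2 → no gain ✓; to d=4.0 gives 34.7 − 3.6×4.0 = 20.3 → no gain ✓.
Low-fitness (own payoff 15.2): to d=4.0 gives 34.7 − 8.5×4.0 = 0.7 → no gain ✓; to d=12.1 gives 79.6 − 8.5×12.1 = -23.25 → no gain ✓.
Mid-fitness (own payoff 34.7 − 5.9×4.0 = 11.1): to d=0 gives 15.2 → profitable ✗; to d=12.1 gives 79.6 − 5.9×12.1 = 8.21 → no gain ✓.
5 of the 6 constraints hold; not an equilibrium.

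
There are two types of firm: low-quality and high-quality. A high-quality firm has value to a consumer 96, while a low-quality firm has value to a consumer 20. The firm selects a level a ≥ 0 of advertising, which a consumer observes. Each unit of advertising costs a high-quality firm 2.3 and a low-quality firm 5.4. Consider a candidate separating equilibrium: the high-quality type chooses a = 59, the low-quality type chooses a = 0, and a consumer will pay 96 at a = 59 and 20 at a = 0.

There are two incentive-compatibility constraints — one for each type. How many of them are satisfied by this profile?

1

Low-quality type: stay at 0 → 20; mimic → 96 − 5.4 × 59 = -222.6. IC holds (20 ≥ -222.6).
High-quality type: signal → 96 − 2.3 × 59 = -39.7; deviate to 0 → 20. IC fails (-39.7 < 20).
1 of 2 constraints hold, so this profile is not an equilibrium.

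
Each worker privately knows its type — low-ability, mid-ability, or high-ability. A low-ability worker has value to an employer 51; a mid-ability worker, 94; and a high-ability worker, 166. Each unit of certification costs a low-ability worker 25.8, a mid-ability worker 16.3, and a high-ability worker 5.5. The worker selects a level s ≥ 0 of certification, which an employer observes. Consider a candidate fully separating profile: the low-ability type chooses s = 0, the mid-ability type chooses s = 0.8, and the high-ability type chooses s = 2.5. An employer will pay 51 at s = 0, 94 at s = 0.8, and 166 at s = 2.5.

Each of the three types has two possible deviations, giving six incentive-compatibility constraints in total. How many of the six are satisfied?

3

Mid-ability (own payoff 94 − 16.3×0.8 = 80.96): to s=0 gives 51 → no gain ✓; to s=2.5 gives 166 − 16.3×2.5 = 125.25 → profitable ✗.
High-ability (own payoff 166 − 5.5×2.5 = 152.25): to s=0 gives 51 → no gain ✓; to s=0.8 gives 94 − 5.5×0.8 = 89.6 → no gain ✓.
Low-ability (own payoff 51): to s=0.8 gives 94 − 25.8×0.8 = 73.36 → profitable ✗; to s=2.5 gives 166 − 25.8×2.5 = 101.5 → profitable ✗.
3 of the 6 constraints hold; not an equilibrium.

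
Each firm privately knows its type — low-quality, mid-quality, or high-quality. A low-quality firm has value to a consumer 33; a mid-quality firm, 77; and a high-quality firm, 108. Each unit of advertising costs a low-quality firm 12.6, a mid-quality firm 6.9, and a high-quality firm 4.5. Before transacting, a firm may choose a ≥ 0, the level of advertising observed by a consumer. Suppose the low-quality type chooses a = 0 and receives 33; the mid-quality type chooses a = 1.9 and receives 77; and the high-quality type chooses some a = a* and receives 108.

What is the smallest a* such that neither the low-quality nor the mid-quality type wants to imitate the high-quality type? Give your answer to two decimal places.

6.39

Low-quality type (on-path payoff 33) won't mimic when 33 ≥ 108 − 12.6·a*, i.e. a* ≥ 5.95.
Mid-quality type (on-path payoff 77 − 6.9×1.9 = 63.89) won't mimic when 63.89 ≥ 108 − 6.9·a*, i.e. a* ≥ 6.39.
Both must hold, so a* = max(5.95, 6.39) = 6.39. The mid-quality type's constraint binds.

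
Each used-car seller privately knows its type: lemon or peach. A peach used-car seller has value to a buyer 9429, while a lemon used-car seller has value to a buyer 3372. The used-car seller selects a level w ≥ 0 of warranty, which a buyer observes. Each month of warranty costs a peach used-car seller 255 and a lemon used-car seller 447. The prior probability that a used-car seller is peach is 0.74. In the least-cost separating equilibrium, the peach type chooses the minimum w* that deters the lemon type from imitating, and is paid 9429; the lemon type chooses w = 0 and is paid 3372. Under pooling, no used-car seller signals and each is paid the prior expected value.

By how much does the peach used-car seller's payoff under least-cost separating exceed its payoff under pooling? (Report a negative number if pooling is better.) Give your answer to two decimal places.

Least-cost separating signal: w* solves 3372 = 9429 − 447·w*, so w* = (9429 − 3372)/447 ≈ 13.5503.
Peach type's separating payoff: 9429 − 255 × w* = 9429 − 255 × (9429 − 3372)/447 = 9429 − 1544535/447 ≈ 5973.6644.
Pooling payoff: 0.74 × 9429 + 0.26 × 3372 = 7854.18.
Difference: 5973.6644 − 7854.18 = -1880.5156, i.e. -1880.52 to two decimal places.
The peach type would prefer the pooling outcome.

-1880.52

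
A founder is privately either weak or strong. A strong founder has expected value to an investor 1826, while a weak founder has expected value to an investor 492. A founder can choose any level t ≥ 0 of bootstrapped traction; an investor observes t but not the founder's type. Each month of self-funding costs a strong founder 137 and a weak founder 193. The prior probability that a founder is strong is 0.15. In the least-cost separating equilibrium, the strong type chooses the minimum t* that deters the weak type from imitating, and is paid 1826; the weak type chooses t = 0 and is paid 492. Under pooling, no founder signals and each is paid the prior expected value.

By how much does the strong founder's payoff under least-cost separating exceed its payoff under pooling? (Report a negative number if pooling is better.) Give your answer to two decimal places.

186.97

Least-cost separating signal: t* solves 492 = 1826 − 193·t*, so t* = (1826 − 492)/193 ≈ 6.9119.
Strong type's separating payoff: 1826 − 137 × t* = 1826 − 137 × (1826 − 492)/193 = 1826 − 182758/193 ≈ 879.0674.
Pooling payoff: 0.15 × 1826 + 0.85 × 492 = 692.1.
Difference: 879.0674 − 692.1 = 186.9674, i.e. 186.97 to two decimal places.
The strong type prefers to separate.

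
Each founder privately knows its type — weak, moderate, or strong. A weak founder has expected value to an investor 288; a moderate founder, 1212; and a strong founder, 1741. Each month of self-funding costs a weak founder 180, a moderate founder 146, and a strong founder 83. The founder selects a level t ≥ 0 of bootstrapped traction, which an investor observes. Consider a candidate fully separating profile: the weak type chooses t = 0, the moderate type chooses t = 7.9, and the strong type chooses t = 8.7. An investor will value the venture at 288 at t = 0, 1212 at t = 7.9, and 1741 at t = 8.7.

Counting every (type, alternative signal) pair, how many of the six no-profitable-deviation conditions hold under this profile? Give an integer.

4

Weak (own payoff 288): to t=7.9 gives 1212 − 180×7.9 = -210 → no gain ✓; to t=8.7 gives 1741 − 180×8.7 = 175 → no gain ✓.
Moderate (own payoff 1212 − 146×7.9 = 58.6): to t=0 gives 288 → profitable ✗; to t=8.7 gives 1741 − 146×8.7 = 470.8 → profitable ✗.
Strong (own payoff 1741 − 83×8.7 = 1018.9): to t=0 gives 288 → no gain ✓; to t=7.9 gives 1212 − 83×7.9 = 556.3 → no gain ✓.
4 of the 6 constraints hold; not an equilibrium.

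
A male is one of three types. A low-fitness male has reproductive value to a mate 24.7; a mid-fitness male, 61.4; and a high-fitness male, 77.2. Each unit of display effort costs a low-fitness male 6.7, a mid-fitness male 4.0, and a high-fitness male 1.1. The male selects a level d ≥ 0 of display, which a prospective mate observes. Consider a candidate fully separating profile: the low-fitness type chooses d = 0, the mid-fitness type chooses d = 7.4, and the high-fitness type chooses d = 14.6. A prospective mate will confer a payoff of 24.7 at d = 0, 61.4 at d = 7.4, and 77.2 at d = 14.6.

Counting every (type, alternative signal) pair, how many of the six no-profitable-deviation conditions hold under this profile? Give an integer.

6

Low-fitness (own payoff 24.7): to d=7.4 gives 61.4 − 6.7×7.4 = 11.82 → no gain ✓; to d=14.6 gives 77.2 − 6.7×14.6 = -20.62 → no gain ✓.
High-fitness (own payoff 77.2 − 1.1×14.6 = 61.14): to d=0 gives 24.7 → no gain ✓; to d=7.4 gives 61.4 − 1.1×7.4 = 53.26 → no gain ✓.
Mid-fitness (own payoff 61.4 − 4.0×7.4 = 31.8): to d=0 gives 24.7 → no gain ✓; to d=14.6 gives 77.2 − 4.0×14.6 = 18.8 → no gain ✓.
6 of the 6 constraints hold; this profile is a separating equilibrium.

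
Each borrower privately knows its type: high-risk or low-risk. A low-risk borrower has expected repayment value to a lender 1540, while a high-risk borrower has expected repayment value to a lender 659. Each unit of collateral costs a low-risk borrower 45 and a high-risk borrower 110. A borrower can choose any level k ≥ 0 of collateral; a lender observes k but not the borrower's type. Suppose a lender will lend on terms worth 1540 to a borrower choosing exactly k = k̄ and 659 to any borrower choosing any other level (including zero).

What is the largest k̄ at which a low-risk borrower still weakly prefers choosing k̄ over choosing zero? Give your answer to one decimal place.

Choosing k̄ yields the low-risk type 1540 − 45·k̄; choosing zero yields 659.
The low-risk type is indifferent at 1540 − 45·k̄ = 659, i.e. k̄ = (1540 − 659) / 45 ≈ 19.6.
For any k̄ above 19.6 the low-risk type would rather pool at zero, so separation collapses.

19.6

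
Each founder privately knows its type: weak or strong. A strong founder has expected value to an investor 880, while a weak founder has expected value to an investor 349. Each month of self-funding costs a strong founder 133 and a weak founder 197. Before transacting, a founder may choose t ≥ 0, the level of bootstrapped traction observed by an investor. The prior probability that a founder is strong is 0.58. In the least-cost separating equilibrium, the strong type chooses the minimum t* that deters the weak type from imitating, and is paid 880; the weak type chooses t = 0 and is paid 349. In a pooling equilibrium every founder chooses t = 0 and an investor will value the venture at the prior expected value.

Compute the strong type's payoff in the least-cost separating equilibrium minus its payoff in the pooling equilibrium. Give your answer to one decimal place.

-135.5

Least-cost separating signal: t* solves 349 = 880 − 197·t*, so t* = (880 − 349)/197 ≈ 2.6954.
Strong type's separating payoff: 880 − 133 × t* = 880 − 133 × (880 − 349)/197 = 880 − 70623/197 ≈ 521.508.
Pooling payoff: 0.58 × 880 + 0.42 × 349 = 656.98.
Difference: 521.508 − 656.98 = -135.472, i.e. -135.5 to one decimal place.
The strong type would prefer the pooling outcome.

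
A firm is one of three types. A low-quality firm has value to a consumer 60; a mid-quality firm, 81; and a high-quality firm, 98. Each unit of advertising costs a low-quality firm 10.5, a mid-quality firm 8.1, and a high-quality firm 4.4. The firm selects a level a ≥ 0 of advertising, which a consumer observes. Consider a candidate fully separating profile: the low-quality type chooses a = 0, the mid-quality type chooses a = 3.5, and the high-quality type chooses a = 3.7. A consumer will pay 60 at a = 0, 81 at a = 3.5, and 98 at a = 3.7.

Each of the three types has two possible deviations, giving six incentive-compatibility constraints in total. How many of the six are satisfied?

4

High-quality (own payoff 98 − 4.4×3.7 = 81.72): to a=0 gives 60 → no gain ✓; to a=3.5 gives 81 − 4.4×3.5 = 65.6 → no gain ✓.
Low-quality (own payoff 60): to a=3.5 gives 81 − 10.5×3.5 = 44.25 → no gain ✓; to a=3.7 gives 98 − 10.5×3.7 = 59.15 → no gain ✓.
Mid-quality (own payoff 81 − 8.1×3.5 = 52.65): to a=0 gives 60 → profitable ✗; to a=3.7 gives 98 − 8.1×3.7 = 68.03 → profitable ✗.
4 of the 6 constraints hold; not an equilibrium.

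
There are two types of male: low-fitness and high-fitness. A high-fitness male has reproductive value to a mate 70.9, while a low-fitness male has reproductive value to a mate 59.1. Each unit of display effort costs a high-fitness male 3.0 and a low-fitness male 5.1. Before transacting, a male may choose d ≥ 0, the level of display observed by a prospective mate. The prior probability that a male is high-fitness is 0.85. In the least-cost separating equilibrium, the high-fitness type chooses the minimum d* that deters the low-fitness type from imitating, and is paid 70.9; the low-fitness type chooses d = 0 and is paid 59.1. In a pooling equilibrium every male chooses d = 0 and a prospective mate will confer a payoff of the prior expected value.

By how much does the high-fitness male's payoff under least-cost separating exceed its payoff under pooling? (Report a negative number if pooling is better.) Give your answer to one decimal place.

-5.2

Least-cost separating signal: d* solves 59.1 = 70.9 − 5.1·d*, so d* = (70.9 − 59.1)/5.1 ≈ 2.3137.
High-fitness type's separating payoff: 70.9 − 3.0 × d* = 70.9 − 3.0 × (70.9 − 59.1)/5.1 = 70.9 − 35.4/5.1 ≈ 63.959.
Pooling payoff: 0.85 × 70.9 + 0.15 × 59.1 = 69.13.
Difference: 63.959 − 69.13 = -5.171, i.e. -5.2 to one decimal place.
The high-fitness type would prefer the pooling outcome.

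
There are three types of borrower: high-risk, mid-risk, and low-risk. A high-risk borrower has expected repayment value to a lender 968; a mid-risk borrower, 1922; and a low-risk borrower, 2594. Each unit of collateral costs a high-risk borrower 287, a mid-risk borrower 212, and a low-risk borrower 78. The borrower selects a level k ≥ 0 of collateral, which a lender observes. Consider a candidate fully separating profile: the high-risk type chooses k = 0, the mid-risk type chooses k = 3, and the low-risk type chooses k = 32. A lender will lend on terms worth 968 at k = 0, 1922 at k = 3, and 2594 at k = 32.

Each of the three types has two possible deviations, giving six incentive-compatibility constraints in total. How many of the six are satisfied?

High-risk (own payoff 968): to k=3 gives 1922 − 287×3 = 1061 → profitable ✗; to k=32 gives 2594 − 287×32 = -6590 → no gain ✓.
Low-risk (own payoff 2594 − 78×32 = 98): to k=0 gives 968 → profitable ✗; to k=3 gives 1922 − 78×3 = 1688 → profitable ✗.
Mid-risk (own payoff 1922 − 212×3 = 1286): to k=0 gives 968 → no gain ✓; to k=32 gives 2594 − 212×32 = -4190 → no gain ✓.
3 of the 6 constraints hold; not an equilibrium.

3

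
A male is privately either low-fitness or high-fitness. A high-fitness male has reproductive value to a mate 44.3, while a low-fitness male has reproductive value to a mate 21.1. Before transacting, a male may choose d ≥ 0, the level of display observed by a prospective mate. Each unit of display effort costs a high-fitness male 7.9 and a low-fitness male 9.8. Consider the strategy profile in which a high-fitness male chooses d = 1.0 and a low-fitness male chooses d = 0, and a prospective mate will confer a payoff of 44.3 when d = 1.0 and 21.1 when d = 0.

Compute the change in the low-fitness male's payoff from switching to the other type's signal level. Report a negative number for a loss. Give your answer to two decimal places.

Playing d = 0 the low-fitness male receives 21.1.
Deviating to d = 1.0 brings payment 44.3 at cost 9.8 × 1.0 = 9.8, netting 34.5.
Gain from deviating: 34.5 − 21.1 = 13.40.
The gain is positive, so the low-fitness type's incentive-compatibility constraint is violated — this profile is not a separating equilibrium.

13.40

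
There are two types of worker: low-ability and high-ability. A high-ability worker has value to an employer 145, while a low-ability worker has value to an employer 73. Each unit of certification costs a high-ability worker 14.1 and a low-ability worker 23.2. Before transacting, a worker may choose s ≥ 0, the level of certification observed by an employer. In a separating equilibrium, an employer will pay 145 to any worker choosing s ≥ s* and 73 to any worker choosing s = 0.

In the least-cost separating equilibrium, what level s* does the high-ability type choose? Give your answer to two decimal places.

3.10

A low-ability worker choosing s = 0 receives 73.
Imitating at s* instead would pay 145 at cost 23.2·s*, netting 145 − 23.2·s*.
Indifference: 73 = 145 − 23.2·s*, so s* = (145 − 73) / 23.2 ≈ 3.10.
At s* the low-ability type's incentive constraint just binds; the high-ability type strictly prefers s* since its per-unit cost is lower.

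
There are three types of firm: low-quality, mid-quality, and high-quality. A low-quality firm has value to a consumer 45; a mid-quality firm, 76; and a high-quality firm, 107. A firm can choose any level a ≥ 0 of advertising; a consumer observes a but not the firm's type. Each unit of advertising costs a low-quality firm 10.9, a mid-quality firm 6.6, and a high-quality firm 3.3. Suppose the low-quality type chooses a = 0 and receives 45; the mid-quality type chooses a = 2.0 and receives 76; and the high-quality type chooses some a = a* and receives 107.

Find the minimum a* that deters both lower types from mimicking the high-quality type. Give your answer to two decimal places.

Mid-quality type (on-path payoff 76 − 6.6×2.0 = 62.8) won't mimic when 62.8 ≥ 107 − 6.6·a*, i.e. a* ≥ 6.70.
Low-quality type (on-path payoff 45) won't mimic when 45 ≥ 107 − 10.9·a*, i.e. a* ≥ 5.69.
Both must hold, so a* = max(5.69, 6.70) = 6.70. The mid-quality type's constraint binds.

6.70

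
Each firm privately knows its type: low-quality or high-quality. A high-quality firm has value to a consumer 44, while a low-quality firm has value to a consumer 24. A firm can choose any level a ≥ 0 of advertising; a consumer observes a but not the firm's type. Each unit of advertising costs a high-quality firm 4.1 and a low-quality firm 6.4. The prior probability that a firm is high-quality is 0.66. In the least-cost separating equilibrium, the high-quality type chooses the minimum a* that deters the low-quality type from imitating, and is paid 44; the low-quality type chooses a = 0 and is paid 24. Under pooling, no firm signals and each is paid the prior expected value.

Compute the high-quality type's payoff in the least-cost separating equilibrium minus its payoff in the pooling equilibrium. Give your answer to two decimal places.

Least-cost separating signal: a* solves 24 = 44 − 6.4·a*, so a* = (44 − 24)/6.4 = 3.125.
High-quality type's separating payoff: 44 − 4.1 × a* = 44 − 4.1 × (44 − 24)/6.4 = 44 − 82/6.4 = 31.1875.
Pooling payoff: 0.66 × 44 + 0.34 × 24 = 37.2.
Difference: 31.1875 − 37.2 = -6.0125, i.e. -6.01 to two decimal places.
The high-quality type would prefer the pooling outcome.

-6.01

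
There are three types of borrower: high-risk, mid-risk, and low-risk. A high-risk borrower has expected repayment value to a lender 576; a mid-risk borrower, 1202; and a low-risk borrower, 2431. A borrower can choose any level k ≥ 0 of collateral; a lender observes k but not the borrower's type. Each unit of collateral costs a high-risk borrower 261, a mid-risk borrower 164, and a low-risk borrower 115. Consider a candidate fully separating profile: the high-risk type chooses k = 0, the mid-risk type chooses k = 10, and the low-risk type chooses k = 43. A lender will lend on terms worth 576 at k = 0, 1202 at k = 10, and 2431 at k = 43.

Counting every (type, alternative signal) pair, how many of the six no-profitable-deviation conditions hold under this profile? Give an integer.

Low-risk (own payoff 2431 − 115×43 = -2514): to k=0 gives 576 → profitable ✗; to k=10 gives 1202 − 115×10 = 52 → profitable ✗.
High-risk (own payoff 576): to k=10 gives 1202 − 261×10 = -1408 → no gain ✓; to k=43 gives 2431 − 261×43 = -8792 → no gain ✓.
Mid-risk (own payoff 1202 − 164×10 = -438): to k=0 gives 576 → profitable ✗; to k=43 gives 2431 − 164×43 = -4621 → no gain ✓.
3 of the 6 constraints hold; not an equilibrium.

3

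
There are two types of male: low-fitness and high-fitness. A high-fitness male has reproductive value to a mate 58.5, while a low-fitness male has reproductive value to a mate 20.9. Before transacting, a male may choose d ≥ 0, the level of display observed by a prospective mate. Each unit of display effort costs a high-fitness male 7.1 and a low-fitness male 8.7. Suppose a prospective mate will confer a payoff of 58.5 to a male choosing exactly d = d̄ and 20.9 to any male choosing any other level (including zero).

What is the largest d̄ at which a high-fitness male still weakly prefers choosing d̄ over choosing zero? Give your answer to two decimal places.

Choosing d̄ yields the high-fitness type 58.5 − 7.1·d̄; choosing zero yields 20.9.
The high-fitness type is indifferent at 58.5 − 7.1·d̄ = 20.9, i.e. d̄ = (58.5 − 20.9) / 7.1 ≈ 5.30.
For any d̄ above 5.30 the high-fitness type would rather pool at zero, so separation collapses.

5.30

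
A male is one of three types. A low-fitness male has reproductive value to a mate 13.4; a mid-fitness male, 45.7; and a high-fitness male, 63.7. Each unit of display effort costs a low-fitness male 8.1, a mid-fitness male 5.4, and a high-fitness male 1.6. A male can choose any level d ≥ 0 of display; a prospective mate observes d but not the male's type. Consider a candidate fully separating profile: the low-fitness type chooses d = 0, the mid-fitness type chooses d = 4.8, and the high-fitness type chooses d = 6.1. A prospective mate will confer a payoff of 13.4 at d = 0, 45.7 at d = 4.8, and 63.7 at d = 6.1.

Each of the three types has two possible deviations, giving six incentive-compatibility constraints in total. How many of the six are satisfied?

4

High-fitness (own payoff 63.7 − 1.6×6.1 = 53.94): to d=0 gives 13.4 → no gain ✓; to d=4.8 gives 45.7 − 1.6×4.8 = 38.02 → no gain ✓.
Mid-fitness (own payoff 45.7 − 5.4×4.8 = 19.78): to d=0 gives 13.4 → no gain ✓; to d=6.1 gives 63.7 − 5.4×6.1 = 30.76 → profitable ✗.
Low-fitness (own payoff 13.4): to d=4.8 gives 45.7 − 8.1×4.8 = 6.82 → no gain ✓; to d=6.1 gives 63.7 − 8.1×6.1 = 14.29 → profitable ✗.
4 of the 6 constraints hold; not an equilibrium.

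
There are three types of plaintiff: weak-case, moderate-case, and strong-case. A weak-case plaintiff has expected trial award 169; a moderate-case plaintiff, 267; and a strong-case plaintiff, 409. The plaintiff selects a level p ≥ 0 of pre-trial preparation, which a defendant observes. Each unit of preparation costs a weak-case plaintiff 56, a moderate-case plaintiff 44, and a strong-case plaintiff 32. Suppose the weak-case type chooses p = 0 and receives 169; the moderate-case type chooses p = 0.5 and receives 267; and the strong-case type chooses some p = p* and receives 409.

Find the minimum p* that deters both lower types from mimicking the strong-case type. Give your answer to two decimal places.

Moderate-case type (on-path payoff 267 − 44×0.5 = 245) won't mimic when 245 ≥ 409 − 44·p*, i.e. p* ≥ 3.73.
Weak-case type (on-path payoff 169) won't mimic when 169 ≥ 409 − 56·p*, i.e. p* ≥ 4.29.
Both must hold, so p* = max(4.29, 3.73) = 4.29. The weak-case type's constraint binds.

4.29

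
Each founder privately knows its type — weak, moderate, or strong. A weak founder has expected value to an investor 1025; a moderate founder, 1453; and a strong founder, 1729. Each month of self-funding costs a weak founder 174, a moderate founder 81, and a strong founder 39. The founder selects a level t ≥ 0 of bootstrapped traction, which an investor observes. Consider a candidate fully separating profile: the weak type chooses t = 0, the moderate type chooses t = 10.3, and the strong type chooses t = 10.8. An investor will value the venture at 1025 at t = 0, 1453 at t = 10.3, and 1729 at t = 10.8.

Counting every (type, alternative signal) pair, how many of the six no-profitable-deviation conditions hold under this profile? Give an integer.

Weak (own payoff 1025): to t=10.3 gives 1453 − 174×10.3 = -339.2 → no gain ✓; to t=10.8 gives 1729 − 174×10.8 = -150.2 → no gain ✓.
Strong (own payoff 1729 − 39×10.8 = 1307.8): to t=0 gives 1025 → no gain ✓; to t=10.3 gives 1453 − 39×10.3 = 1051.3 → no gain ✓.
Moderate (own payoff 1453 − 81×10.3 = 618.7): to t=0 gives 1025 → profitable ✗; to t=10.8 gives 1729 − 81×10.8 = 854.2 → profitable ✗.
4 of the 6 constraints hold; not an equilibrium.

4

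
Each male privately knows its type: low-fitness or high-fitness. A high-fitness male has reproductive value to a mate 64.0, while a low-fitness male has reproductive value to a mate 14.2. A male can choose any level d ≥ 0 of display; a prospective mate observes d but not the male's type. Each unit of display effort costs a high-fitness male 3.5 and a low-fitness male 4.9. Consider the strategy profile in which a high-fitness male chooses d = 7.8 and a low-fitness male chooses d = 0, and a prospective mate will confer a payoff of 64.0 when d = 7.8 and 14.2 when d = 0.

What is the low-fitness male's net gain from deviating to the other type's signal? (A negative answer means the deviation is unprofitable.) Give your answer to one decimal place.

Playing d = 0 the low-fitness male receives 14.2.
Deviating to d = 7.8 brings payment 64.0 at cost 4.9 × 7.8 = 38.22, netting 25.78.
Gain from deviating: 25.78 − 14.2 = 11.58, i.e. 11.6 to one decimal place.
The gain is positive, so the low-fitness type's incentive-compatibility constraint is violated — this profile is not a separating equilibrium.

11.6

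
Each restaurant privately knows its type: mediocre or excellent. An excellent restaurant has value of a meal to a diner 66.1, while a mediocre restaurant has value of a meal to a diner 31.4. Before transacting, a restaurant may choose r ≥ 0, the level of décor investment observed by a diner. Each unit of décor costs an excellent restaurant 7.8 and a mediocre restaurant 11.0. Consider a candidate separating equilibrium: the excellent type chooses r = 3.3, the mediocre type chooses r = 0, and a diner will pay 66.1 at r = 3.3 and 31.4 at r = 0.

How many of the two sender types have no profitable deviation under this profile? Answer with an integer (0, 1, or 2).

2

Mediocre type: stay at 0 → 31.4; mimic → 66.1 − 11.0 × 3.3 = 29.8. IC holds (31.4 ≥ 29.8).
Excellent type: signal → 66.1 − 7.8 × 3.3 = 40.36; deviate to 0 → 31.4. IC holds (40.36 ≥ 31.4).
2 of 2 constraints hold, so this is a separating equilibrium.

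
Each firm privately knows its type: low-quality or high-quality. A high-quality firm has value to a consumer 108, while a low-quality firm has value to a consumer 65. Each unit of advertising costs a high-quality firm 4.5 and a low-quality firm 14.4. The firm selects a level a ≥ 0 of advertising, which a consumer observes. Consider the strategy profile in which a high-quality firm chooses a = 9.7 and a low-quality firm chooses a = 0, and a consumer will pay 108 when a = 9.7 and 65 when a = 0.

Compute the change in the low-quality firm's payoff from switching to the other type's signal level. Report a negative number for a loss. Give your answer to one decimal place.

-96.7

Playing a = 0 the low-quality firm receives 65.
Deviating to a = 9.7 brings payment 108 at cost 14.4 × 9.7 = 139.68, netting -31.68.
Gain from deviating: -31.68 − 65 = -96.68, i.e. -96.7 to one decimal place.
The gain is negative, so the low-quality type's incentive-compatibility constraint is satisfied.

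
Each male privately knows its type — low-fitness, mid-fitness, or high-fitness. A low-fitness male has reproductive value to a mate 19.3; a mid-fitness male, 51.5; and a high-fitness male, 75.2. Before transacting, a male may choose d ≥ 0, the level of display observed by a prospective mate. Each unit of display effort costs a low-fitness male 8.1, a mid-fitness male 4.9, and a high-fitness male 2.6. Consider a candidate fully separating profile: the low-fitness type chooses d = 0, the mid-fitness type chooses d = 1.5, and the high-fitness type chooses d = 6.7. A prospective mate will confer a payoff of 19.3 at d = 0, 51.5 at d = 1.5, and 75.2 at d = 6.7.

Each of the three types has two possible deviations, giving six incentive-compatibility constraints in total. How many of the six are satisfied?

4

Mid-fitness (own payoff 51.5 − 4.9×1.5 = 44.15): to d=0 gives 19.3 → no gain ✓; to d=6.7 gives 75.2 − 4.9×6.7 = 42.37 → no gain ✓.
High-fitness (own payoff 75.2 − 2.6×6.7 = 57.78): to d=0 gives 19.3 → no gain ✓; to d=1.5 gives 51.5 − 2.6×1.5 = 47.6 → no gain ✓.
Low-fitness (own payoff 19.3): to d=1.5 gives 51.5 − 8.1×1.5 = 39.35 → profitable ✗; to d=6.7 gives 75.2 − 8.1×6.7 = 20.93 → profitable ✗.
4 of the 6 constraints hold; not an equilibrium.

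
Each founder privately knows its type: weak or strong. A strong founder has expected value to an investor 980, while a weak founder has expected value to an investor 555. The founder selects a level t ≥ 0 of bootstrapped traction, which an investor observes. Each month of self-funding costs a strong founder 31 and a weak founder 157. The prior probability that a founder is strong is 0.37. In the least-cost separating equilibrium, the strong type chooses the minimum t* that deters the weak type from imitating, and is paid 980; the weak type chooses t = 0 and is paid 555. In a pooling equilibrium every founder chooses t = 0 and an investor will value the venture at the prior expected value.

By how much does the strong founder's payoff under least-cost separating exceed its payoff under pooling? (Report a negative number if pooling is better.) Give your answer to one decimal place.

Least-cost separating signal: t* solves 555 = 980 − 157·t*, so t* = (980 − 555)/157 ≈ 2.7070.
Strong type's separating payoff: 980 − 31 × t* = 980 − 31 × (980 − 555)/157 = 980 − 13175/157 ≈ 896.083.
Pooling payoff: 0.37 × 980 + 0.63 × 555 = 712.25.
Difference: 896.083 − 712.25 = 183.833, i.e. 183.8 to one decimal place.
The strong type prefers to separate.

183.8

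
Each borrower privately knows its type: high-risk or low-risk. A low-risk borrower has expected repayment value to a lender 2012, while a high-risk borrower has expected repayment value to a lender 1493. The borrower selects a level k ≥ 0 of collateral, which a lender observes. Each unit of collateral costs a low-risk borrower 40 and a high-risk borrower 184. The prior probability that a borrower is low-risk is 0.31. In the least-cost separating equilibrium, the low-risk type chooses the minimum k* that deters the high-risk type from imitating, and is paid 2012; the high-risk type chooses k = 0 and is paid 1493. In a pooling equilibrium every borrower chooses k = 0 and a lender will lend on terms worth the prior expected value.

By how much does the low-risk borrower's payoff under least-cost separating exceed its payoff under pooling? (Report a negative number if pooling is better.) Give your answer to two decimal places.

Least-cost separating signal: k* solves 1493 = 2012 − 184·k*, so k* = (2012 − 1493)/184 ≈ 2.8207.
Low-risk type's separating payoff: 2012 − 40 × k* = 2012 − 40 × (2012 − 1493)/184 = 2012 − 20760/184 ≈ 1899.1739.
Pooling payoff: 0.31 × 2012 + 0.69 × 1493 = 1653.89.
Difference: 1899.1739 − 1653.89 = 245.2839, i.e. 245.28 to two decimal places.
The low-risk type prefers to separate.

245.28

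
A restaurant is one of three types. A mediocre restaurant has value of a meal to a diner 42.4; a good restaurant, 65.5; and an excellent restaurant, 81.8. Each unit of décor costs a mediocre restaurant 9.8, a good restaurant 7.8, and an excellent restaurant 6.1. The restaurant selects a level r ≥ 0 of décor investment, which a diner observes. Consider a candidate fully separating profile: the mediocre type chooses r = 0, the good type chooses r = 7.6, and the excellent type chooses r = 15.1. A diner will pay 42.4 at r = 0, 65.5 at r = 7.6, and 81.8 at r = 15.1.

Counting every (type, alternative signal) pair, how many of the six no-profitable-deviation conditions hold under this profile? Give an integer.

Mediocre (own payoff 42.4): to r=7.6 gives 65.5 − 9.8×7.6 = -8.98 → no gain ✓; to r=15.1 gives 81.8 − 9.8×15.1 = -66.18 → no gain ✓.
Excellent (own payoff 81.8 − 6.1×15.1 = -10.31): to r=0 gives 42.4 → profitable ✗; to r=7.6 gives 65.5 − 6.1×7.6 = 19.14 → profitable ✗.
Good (own payoff 65.5 − 7.8×7.6 = 6.22): to r=0 gives 42.4 → profitable ✗; to r=15.1 gives 81.8 − 7.8×15.1 = -35.98 → no gain ✓.
3 of the 6 constraints hold; not an equilibrium.

3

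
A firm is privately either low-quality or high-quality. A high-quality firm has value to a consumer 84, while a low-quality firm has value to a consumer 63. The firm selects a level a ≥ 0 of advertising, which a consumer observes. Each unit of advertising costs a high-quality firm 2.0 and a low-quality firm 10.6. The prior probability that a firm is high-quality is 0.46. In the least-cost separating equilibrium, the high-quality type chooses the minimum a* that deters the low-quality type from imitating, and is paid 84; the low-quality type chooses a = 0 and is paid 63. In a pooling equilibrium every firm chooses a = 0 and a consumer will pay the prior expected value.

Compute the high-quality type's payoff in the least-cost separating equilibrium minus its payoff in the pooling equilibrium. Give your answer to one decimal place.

7.4

Least-cost separating signal: a* solves 63 = 84 − 10.6·a*, so a* = (84 − 63)/10.6 ≈ 1.9811.
High-quality type's separating payoff: 84 − 2.0 × a* = 84 − 2.0 × (84 − 63)/10.6 = 84 − 42/10.6 ≈ 80.038.
Pooling payoff: 0.46 × 84 + 0.54 × 63 = 72.66.
Difference: 80.038 − 72.66 = 7.378, i.e. 7.4 to one decimal place.
The high-quality type prefers to separate.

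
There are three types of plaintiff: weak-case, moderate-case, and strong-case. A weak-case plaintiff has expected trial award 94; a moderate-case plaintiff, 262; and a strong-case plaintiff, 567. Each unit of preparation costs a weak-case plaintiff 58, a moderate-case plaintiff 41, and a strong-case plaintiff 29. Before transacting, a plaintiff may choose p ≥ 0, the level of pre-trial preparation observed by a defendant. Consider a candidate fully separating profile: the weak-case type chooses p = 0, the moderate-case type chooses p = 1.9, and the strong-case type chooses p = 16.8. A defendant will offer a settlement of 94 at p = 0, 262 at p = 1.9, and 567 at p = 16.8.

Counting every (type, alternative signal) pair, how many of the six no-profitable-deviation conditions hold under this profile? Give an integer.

3

Weak-case (own payoff 94): to p=1.9 gives 262 − 58×1.9 = 151.8 → profitable ✗; to p=16.8 gives 567 − 58×16.8 = -407.4 → no gain ✓.
Moderate-case (own payoff 262 − 41×1.9 = 184.1): to p=0 gives 94 → no gain ✓; to p=16.8 gives 567 − 41×16.8 = -121.8 → no gain ✓.
Strong-case (own payoff 567 − 29×16.8 = 79.8): to p=0 gives 94 → profitable ✗; to p=1.9 gives 262 − 29×1.9 = 206.9 → profitable ✗.
3 of the 6 constraints hold; not an equilibrium.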